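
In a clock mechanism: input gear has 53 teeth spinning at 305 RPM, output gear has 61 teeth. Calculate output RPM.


Given: N1 = 53 teeth, w1 = 305 RPM, N2 = 61 teeth
Using N1*w1 = N2*w2
w2 = N1*w1 / N2
w2 = 53*305 / 61
w2 = 16165 / 61
w2 = 265 RPM

265 RPM


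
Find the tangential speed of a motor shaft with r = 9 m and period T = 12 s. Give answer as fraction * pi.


Given: radius r = 9 m, period T = 12 s
Using v = 2*pi*r / T
v = 2*pi*9 / 12
v = 18*pi / 12
v = 3/2*pi m/s

3/2*pi m/s


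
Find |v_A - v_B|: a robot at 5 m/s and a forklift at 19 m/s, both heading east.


Given: v_A = 5 m/s east, v_B = 19 m/s east
Both move in the same direction; relative speed = |v_A - v_B|
|5 - 19| = |-14|
= 14 m/s

14 m/s


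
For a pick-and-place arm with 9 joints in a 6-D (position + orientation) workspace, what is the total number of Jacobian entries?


Given: task space dimension = 6, joints = 9
Jacobian is a 6 x 9 matrix
Total entries = rows * columns
Total = 6 * 9
Total = 54

54


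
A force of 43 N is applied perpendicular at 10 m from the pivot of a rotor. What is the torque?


Given: F = 43 N, r = 10 m, angle = 90 deg (perpendicular)
Using tau = F * r * sin(90)
sin(90) = 1
tau = 43 * 10 * 1
tau = 430 Nm

430 Nm


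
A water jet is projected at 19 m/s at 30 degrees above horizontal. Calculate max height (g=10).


Given: v0 = 19 m/s, theta = 30 deg, g = 10 m/s^2
sin^2(30) = 1/4
Using H = v0^2 * sin^2(theta) / (2*g)
H = 19^2 * 1/4 / (2*10)
H = 361 * 1/4 / 20
H = 361/4 / 20
H = 361/80 m

361/80 m


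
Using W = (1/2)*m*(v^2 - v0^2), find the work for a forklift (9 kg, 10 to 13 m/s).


Given: m = 9 kg, v0 = 10 m/s, v = 13 m/s
Using W = (1/2)*m*(v^2 - v0^2)
v^2 = 13^2 = 169
v0^2 = 10^2 = 100
v^2 - v0^2 = 169 - 100 = 69
W = (1/2)*9*69 = 621/2 J

621/2 J


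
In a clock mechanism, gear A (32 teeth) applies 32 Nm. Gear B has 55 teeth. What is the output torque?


Given: N1 = 32, N2 = 55, T1 = 32 Nm
Using T2/T1 = N2/N1
T2 = T1 * N2 / N1
T2 = 32 * 55 / 32
T2 = 1760 / 32
T2 = 55 Nm

55 Nm


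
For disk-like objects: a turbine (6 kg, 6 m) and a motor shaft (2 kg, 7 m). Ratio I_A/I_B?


Given: M1=6 kg, R1=6 m, M2=2 kg, R2=7 m
For a disk: I = (1/2)*M*R^2, so I_A/I_B = (M1*R1^2)/(M2*R2^2)
M1*R1^2 = 6*36 = 216
M2*R2^2 = 2*49 = 98
I_A/I_B = 216/98 = 108/49

108/49


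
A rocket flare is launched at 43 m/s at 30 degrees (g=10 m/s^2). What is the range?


Given: v0 = 43 m/s, theta = 30 deg, g = 10 m/s^2
sin(2*30) = sin(60) = sqrt(3)/2
Using R = v0^2 * sin(2*theta) / g
R = 43^2 * (sqrt(3)/2) / 10
R = 1849 * sqrt(3) / 20
R = 1849/20*sqrt(3) m

1849/20*sqrt(3) m


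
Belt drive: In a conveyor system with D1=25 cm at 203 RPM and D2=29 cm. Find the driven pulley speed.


Given: D1 = 25 cm, w1 = 203 RPM, D2 = 29 cm
Using D1*w1 = D2*w2
w2 = D1*w1 / D2
w2 = 25*203 / 29
w2 = 5075 / 29
w2 = 175 RPM

175 RPM


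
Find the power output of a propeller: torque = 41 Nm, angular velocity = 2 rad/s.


Given: tau = 41 Nm, omega = 2 rad/s
Using P = tau * omega
P = 41 * 2
P = 82 W

82 W


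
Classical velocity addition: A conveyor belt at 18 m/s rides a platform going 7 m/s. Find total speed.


Given: object velocity = 18 m/s, platform velocity = 7 m/s (same direction)
Using classical velocity addition: v_total = v_object + v_platform
v_total = 18 + 7
v_total = 25 m/s

25 m/s


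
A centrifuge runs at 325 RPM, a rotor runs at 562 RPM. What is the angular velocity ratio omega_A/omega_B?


Given: RPM_A = 325, RPM_B = 562
omega = 2*pi*RPM/60, so omega_A/omega_B = RPM_A / RPM_B
omega_A/omega_B = 325 / 562
omega_A/omega_B = 325/562

325/562


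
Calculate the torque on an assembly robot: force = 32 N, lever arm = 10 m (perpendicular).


Given: F = 32 N, r = 10 m, angle = 90 deg (perpendicular)
Using tau = F * r * sin(90)
sin(90) = 1
tau = 32 * 10 * 1
tau = 320 Nm

320 Nm


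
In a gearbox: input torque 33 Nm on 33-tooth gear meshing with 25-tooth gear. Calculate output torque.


Given: N1 = 33, N2 = 25, T1 = 33 Nm
Using T2/T1 = N2/N1
T2 = T1 * N2 / N1
T2 = 33 * 25 / 33
T2 = 825 / 33
T2 = 25 Nm

25 Nm


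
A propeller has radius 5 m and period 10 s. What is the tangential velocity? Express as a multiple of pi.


Given: radius r = 5 m, period T = 10 s
Using v = 2*pi*r / T
v = 2*pi*5 / 10
v = 10*pi / 10
v = 1*pi m/s

1*pi m/s


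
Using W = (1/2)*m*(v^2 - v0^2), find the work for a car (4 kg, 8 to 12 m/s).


Given: m = 4 kg, v0 = 8 m/s, v = 12 m/s
Using W = (1/2)*m*(v^2 - v0^2)
v^2 = 12^2 = 144
v0^2 = 8^2 = 64
v^2 - v0^2 = 144 - 64 = 80
W = (1/2)*4*80 = 160 J

160 J


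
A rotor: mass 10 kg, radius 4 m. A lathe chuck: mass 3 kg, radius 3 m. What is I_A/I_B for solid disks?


Given: M1=10 kg, R1=4 m, M2=3 kg, R2=3 m
For a disk: I = (1/2)*M*R^2, so I_A/I_B = (M1*R1^2)/(M2*R2^2)
M1*R1^2 = 10*16 = 160
M2*R2^2 = 3*9 = 27
I_A/I_B = 160/27 = 160/27

160/27


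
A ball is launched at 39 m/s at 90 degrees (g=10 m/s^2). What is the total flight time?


Given: v0 = 39 m/s, theta = 90 deg, g = 10 m/s^2
sin(90) = 1
Using T = 2*v0*sin(theta) / g
T = 2*39*1 / 10
T = 78 / 10
T = 39/5 s

39/5 s


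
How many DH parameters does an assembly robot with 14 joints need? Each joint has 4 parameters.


Given: 14 joints, 4 DH parameters per joint (d, theta, a, alpha)
Total DH parameters = number_of_joints * 4
Total = 14 * 4
Total = 56

56


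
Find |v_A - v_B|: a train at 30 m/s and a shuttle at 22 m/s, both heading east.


Given: v_A = 30 m/s east, v_B = 22 m/s east
Both move in the same direction; relative speed = |v_A - v_B|
|30 - 22| = |8|
= 8 m/s

8 m/s


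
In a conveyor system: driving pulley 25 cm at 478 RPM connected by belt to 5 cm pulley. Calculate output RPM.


Given: D1 = 25 cm, w1 = 478 RPM, D2 = 5 cm
Using D1*w1 = D2*w2
w2 = D1*w1 / D2
w2 = 25*478 / 5
w2 = 11950 / 5
w2 = 2390 RPM

2390 RPM


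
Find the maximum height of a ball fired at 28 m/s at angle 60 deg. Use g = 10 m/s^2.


Given: v0 = 28 m/s, theta = 60 deg, g = 10 m/s^2
sin^2(60) = 3/4
Using H = v0^2 * sin^2(theta) / (2*g)
H = 28^2 * 3/4 / (2*10)
H = 784 * 3/4 / 20
H = 588 / 20
H = 147/5 m

147/5 m


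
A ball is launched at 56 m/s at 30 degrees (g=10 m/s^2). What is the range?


Given: v0 = 56 m/s, theta = 30 deg, g = 10 m/s^2
sin(2*30) = sin(60) = sqrt(3)/2
Using R = v0^2 * sin(2*theta) / g
R = 56^2 * (sqrt(3)/2) / 10
R = 3136 * sqrt(3) / 20
R = 784/5*sqrt(3) m

784/5*sqrt(3) m


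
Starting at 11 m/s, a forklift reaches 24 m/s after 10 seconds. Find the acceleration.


Given: initial velocity v0 = 11 m/s, final velocity v = 24 m/s, time t = 10 s
Using a = (v - v0) / t
a = (24 - 11) / 10
a = 13 / 10
a = 13/10 m/s^2

13/10 m/s^2


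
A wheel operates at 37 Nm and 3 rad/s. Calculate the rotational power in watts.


Given: tau = 37 Nm, omega = 3 rad/s
Using P = tau * omega
P = 37 * 3
P = 111 W

111 W


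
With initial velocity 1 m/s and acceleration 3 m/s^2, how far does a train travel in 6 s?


Given: v0 = 1 m/s, a = 3 m/s^2, t = 6 s
Using s = v0*t + (1/2)*a*t^2
s = 1*6 + (1/2)*3*6^2
s = 6 + (1/2)*108
s = 6 + 54
s = 60

60 m


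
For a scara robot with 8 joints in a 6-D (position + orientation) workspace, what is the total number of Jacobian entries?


Given: task space dimension = 6, joints = 8
Jacobian is a 6 x 8 matrix
Total entries = rows * columns
Total = 6 * 8
Total = 48

48


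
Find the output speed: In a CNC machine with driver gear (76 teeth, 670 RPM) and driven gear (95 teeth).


Given: N1 = 76 teeth, w1 = 670 RPM, N2 = 95 teeth
Using N1*w1 = N2*w2
w2 = N1*w1 / N2
w2 = 76*670 / 95
w2 = 50920 / 95
w2 = 536 RPM

536 RPM


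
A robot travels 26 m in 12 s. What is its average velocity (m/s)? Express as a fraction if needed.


Given: distance d = 26 m, time t = 12 s
Using v = d / t
v = 26 / 12
v = 13/6 m/s

13/6 m/s


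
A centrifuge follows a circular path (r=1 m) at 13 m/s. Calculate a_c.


Given: v = 13 m/s, r = 1 m
Using a_c = v^2 / r
a_c = 13^2 / 1
a_c = 169 / 1
a_c = 169 m/s^2

169 m/s^2


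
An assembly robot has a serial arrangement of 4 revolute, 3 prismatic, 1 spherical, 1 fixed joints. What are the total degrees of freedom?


Given: serial robot with 4 revolute, 3 prismatic, 1 spherical, 1 fixed joints
DOF contribution per joint type: revolute=1, prismatic=1, spherical=3, fixed=0
DOF = 4*1 + 3*1 + 1*3 + 1*0
DOF = 10

10


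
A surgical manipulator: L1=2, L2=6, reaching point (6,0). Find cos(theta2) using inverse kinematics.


Given: L1 = 2, L2 = 6, target (x, y) = (6, 0)
Using cos(theta2) = (x^2 + y^2 - L1^2 - L2^2) / (2*L1*L2)
x^2 + y^2 = 6^2 + 0 = 36
L1^2 + L2^2 = 4 + 36 = 40
Numerator = 36 - 40 = -4
Denominator = 2*2*6 = 24
cos(theta2) = -4/24 = -1/6

-1/6


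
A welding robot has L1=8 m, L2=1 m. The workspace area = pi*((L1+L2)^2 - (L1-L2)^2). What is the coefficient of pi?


Given: L1 = 8, L2 = 1
(L1+L2)^2 = (9)^2 = 81
(L1-L2)^2 = (7)^2 = 49
Difference = 81 - 49 = 32
This equals 4*L1*L2 = 4*8*1 = 32
Workspace area = 32*pi

32


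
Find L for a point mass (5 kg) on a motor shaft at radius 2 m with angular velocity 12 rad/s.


Given: m = 5 kg, r = 2 m, omega = 12 rad/s
For a point mass: I = m*r^2
I = 5*2^2 = 5*4 = 20
L = I*omega = 20*12
L = 240 kg*m^2/s

240 kg*m^2/s


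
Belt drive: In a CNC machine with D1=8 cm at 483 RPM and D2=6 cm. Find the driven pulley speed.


Given: D1 = 8 cm, w1 = 483 RPM, D2 = 6 cm
Using D1*w1 = D2*w2
w2 = D1*w1 / D2
w2 = 8*483 / 6
w2 = 3864 / 6
w2 = 644 RPM

644 RPM


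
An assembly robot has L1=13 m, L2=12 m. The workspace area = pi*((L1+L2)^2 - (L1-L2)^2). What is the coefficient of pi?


Given: L1 = 13, L2 = 12
(L1+L2)^2 = (25)^2 = 625
(L1-L2)^2 = (1)^2 = 1
Difference = 625 - 1 = 624
This equals 4*L1*L2 = 4*13*12 = 624
Workspace area = 624*pi

624


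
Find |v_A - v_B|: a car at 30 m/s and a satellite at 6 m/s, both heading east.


Given: v_A = 30 m/s east, v_B = 6 m/s east
Both move in the same direction; relative speed = |v_A - v_B|
|30 - 6| = |24|
= 24 m/s

24 m/s


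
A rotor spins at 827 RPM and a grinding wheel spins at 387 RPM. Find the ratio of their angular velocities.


Given: RPM_A = 827, RPM_B = 387
omega = 2*pi*RPM/60, so omega_A/omega_B = RPM_A / RPM_B
omega_A/omega_B = 827 / 387
omega_A/omega_B = 827/387

827/387


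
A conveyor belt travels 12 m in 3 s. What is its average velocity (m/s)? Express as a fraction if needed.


Given: distance d = 12 m, time t = 3 s
Using v = d / t
v = 12 / 3
v = 4 m/s

4 m/s


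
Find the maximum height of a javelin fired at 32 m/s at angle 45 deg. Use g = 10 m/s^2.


Given: v0 = 32 m/s, theta = 45 deg, g = 10 m/s^2
sin^2(45) = 1/2
Using H = v0^2 * sin^2(theta) / (2*g)
H = 32^2 * 1/2 / (2*10)
H = 1024 * 1/2 / 20
H = 512 / 20
H = 128/5 m

128/5 m


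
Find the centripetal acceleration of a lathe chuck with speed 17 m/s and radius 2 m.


Given: v = 17 m/s, r = 2 m
Using a_c = v^2 / r
a_c = 17^2 / 2
a_c = 289 / 2
a_c = 289/2 m/s^2

289/2 m/s^2


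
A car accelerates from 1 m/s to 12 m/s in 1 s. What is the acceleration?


Given: initial velocity v0 = 1 m/s, final velocity v = 12 m/s, time t = 1 s
Using a = (v - v0) / t
a = (12 - 1) / 1
a = 11 / 1
a = 11 m/s^2

11 m/s^2


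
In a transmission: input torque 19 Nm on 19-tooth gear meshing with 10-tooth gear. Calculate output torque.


Given: N1 = 19, N2 = 10, T1 = 19 Nm
Using T2/T1 = N2/N1
T2 = T1 * N2 / N1
T2 = 19 * 10 / 19
T2 = 190 / 19
T2 = 10 Nm

10 Nm


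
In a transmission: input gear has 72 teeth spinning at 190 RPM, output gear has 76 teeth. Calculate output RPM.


Given: N1 = 72 teeth, w1 = 190 RPM, N2 = 76 teeth
Using N1*w1 = N2*w2
w2 = N1*w1 / N2
w2 = 72*190 / 76
w2 = 13680 / 76
w2 = 180 RPM

180 RPM


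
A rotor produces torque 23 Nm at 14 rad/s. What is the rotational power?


Given: tau = 23 Nm, omega = 14 rad/s
Using P = tau * omega
P = 23 * 14
P = 322 W

322 W


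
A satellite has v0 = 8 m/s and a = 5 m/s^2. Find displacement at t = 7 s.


Given: v0 = 8 m/s, a = 5 m/s^2, t = 7 s
Using s = v0*t + (1/2)*a*t^2
s = 8*7 + (1/2)*5*7^2
s = 56 + (1/2)*245
s = 56 + 245/2
s = 357/2

357/2 m


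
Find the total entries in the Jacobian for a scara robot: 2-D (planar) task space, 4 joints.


Given: task space dimension = 2, joints = 4
Jacobian is a 2 x 4 matrix
Total entries = rows * columns
Total = 2 * 4
Total = 8

8


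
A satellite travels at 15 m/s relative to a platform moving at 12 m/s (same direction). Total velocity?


Given: object velocity = 15 m/s, platform velocity = 12 m/s (same direction)
Using classical velocity addition: v_total = v_object + v_platform
v_total = 15 + 12
v_total = 27 m/s

27 m/s


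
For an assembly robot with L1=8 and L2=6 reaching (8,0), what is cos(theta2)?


Given: L1 = 8, L2 = 6, target (x, y) = (8, 0)
Using cos(theta2) = (x^2 + y^2 - L1^2 - L2^2) / (2*L1*L2)
x^2 + y^2 = 8^2 + 0 = 64
L1^2 + L2^2 = 64 + 36 = 100
Numerator = 64 - 100 = -36
Denominator = 2*8*6 = 96
cos(theta2) = -36/96 = -3/8

-3/8


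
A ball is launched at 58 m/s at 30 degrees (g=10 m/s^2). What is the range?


Given: v0 = 58 m/s, theta = 30 deg, g = 10 m/s^2
sin(2*30) = sin(60) = sqrt(3)/2
Using R = v0^2 * sin(2*theta) / g
R = 58^2 * (sqrt(3)/2) / 10
R = 3364 * sqrt(3) / 20
R = 841/5*sqrt(3) m

841/5*sqrt(3) m


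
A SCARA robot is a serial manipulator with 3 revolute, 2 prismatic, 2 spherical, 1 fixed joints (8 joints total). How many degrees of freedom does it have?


Given: serial robot with 3 revolute, 2 prismatic, 2 spherical, 1 fixed joints
DOF contribution per joint type: revolute=1, prismatic=1, spherical=3, fixed=0
DOF = 3*1 + 2*1 + 2*3 + 1*0
DOF = 11

11


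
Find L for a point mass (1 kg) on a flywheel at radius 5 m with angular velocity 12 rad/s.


Given: m = 1 kg, r = 5 m, omega = 12 rad/s
For a point mass: I = m*r^2
I = 1*5^2 = 1*25 = 25
L = I*omega = 25*12
L = 300 kg*m^2/s

300 kg*m^2/s


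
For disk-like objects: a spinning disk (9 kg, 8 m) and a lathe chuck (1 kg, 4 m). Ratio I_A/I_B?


Given: M1=9 kg, R1=8 m, M2=1 kg, R2=4 m
For a disk: I = (1/2)*M*R^2, so I_A/I_B = (M1*R1^2)/(M2*R2^2)
M1*R1^2 = 9*64 = 576
M2*R2^2 = 1*16 = 16
I_A/I_B = 576/16 = 36

36


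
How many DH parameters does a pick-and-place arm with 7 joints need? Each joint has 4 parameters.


Given: 7 joints, 4 DH parameters per joint (d, theta, a, alpha)
Total DH parameters = number_of_joints * 4
Total = 7 * 4
Total = 28

28


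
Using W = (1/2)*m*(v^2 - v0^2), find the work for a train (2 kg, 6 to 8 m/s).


Given: m = 2 kg, v0 = 6 m/s, v = 8 m/s
Using W = (1/2)*m*(v^2 - v0^2)
v^2 = 8^2 = 64
v0^2 = 6^2 = 36
v^2 - v0^2 = 64 - 36 = 28
W = (1/2)*2*28 = 28 J

28 J


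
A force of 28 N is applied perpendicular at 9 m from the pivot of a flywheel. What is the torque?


Given: F = 28 N, r = 9 m, angle = 90 deg (perpendicular)
Using tau = F * r * sin(90)
sin(90) = 1
tau = 28 * 9 * 1
tau = 252 Nm

252 Nm


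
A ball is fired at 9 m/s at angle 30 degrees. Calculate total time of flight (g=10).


Given: v0 = 9 m/s, theta = 30 deg, g = 10 m/s^2
sin(30) = 1/2
Using T = 2*v0*sin(theta) / g
T = 2*9*1/2 / 10
T = 9 / 10
T = 9/10 s

9/10 s


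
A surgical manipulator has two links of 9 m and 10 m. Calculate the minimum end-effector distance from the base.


Given: L1 = 9 m, L2 = 10 m
For a 2-link planar arm, min reach = |L1 - L2| (second link folded back)
Min reach = |9 - 10|
Min reach = 1 m

1 m


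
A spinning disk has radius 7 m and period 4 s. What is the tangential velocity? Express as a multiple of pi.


Given: radius r = 7 m, period T = 4 s
Using v = 2*pi*r / T
v = 2*pi*7 / 4
v = 14*pi / 4
v = 7/2*pi m/s

7/2*pi m/s


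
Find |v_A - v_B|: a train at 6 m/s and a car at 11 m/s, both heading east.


Given: v_A = 6 m/s east, v_B = 11 m/s east
Both move in the same direction; relative speed = |v_A - v_B|
|6 - 11| = |-5|
= 5 m/s

5 m/s


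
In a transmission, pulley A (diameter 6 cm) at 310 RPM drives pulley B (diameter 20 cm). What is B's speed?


Given: D1 = 6 cm, w1 = 310 RPM, D2 = 20 cm
Using D1*w1 = D2*w2
w2 = D1*w1 / D2
w2 = 6*310 / 20
w2 = 1860 / 20
w2 = 93 RPM

93 RPM


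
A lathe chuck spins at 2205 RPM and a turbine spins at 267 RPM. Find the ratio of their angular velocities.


Given: RPM_A = 2205, RPM_B = 267
omega = 2*pi*RPM/60, so omega_A/omega_B = RPM_A / RPM_B
omega_A/omega_B = 2205 / 267
omega_A/omega_B = 735/89

735/89


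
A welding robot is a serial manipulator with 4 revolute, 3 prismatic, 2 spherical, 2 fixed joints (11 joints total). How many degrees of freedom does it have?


Given: serial robot with 4 revolute, 3 prismatic, 2 spherical, 2 fixed joints
DOF contribution per joint type: revolute=1, prismatic=1, spherical=3, fixed=0
DOF = 4*1 + 3*1 + 2*3 + 2*0
DOF = 13

13


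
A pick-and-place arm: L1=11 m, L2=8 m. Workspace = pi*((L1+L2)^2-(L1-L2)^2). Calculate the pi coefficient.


Given: L1 = 11, L2 = 8
(L1+L2)^2 = (19)^2 = 361
(L1-L2)^2 = (3)^2 = 9
Difference = 361 - 9 = 352
This equals 4*L1*L2 = 4*11*8 = 352
Workspace area = 352*pi

352


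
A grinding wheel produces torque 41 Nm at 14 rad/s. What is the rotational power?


Given: tau = 41 Nm, omega = 14 rad/s
Using P = tau * omega
P = 41 * 14
P = 574 W

574 W


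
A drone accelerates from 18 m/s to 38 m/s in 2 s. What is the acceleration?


Given: initial velocity v0 = 18 m/s, final velocity v = 38 m/s, time t = 2 s
Using a = (v - v0) / t
a = (38 - 18) / 2
a = 20 / 2
a = 10 m/s^2

10 m/s^2


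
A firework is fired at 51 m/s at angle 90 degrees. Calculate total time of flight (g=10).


Given: v0 = 51 m/s, theta = 90 deg, g = 10 m/s^2
sin(90) = 1
Using T = 2*v0*sin(theta) / g
T = 2*51*1 / 10
T = 102 / 10
T = 51/5 s

51/5 s


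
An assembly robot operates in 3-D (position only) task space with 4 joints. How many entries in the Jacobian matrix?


Given: task space dimension = 3, joints = 4
Jacobian is a 3 x 4 matrix
Total entries = rows * columns
Total = 3 * 4
Total = 12

12


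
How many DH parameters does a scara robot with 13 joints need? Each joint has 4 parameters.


Given: 13 joints, 4 DH parameters per joint (d, theta, a, alpha)
Total DH parameters = number_of_joints * 4
Total = 13 * 4
Total = 52

52


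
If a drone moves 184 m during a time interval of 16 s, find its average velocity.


Given: distance d = 184 m, time t = 16 s
Using v = d / t
v = 184 / 16
v = 23/2 m/s

23/2 m/s


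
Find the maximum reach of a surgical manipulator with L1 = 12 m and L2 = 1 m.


Given: L1 = 12 m, L2 = 1 m
For a 2-link planar arm, max reach = L1 + L2 (fully extended)
Max reach = 12 + 1
Max reach = 13 m

13 m


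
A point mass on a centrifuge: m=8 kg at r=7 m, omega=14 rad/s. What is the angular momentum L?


Given: m = 8 kg, r = 7 m, omega = 14 rad/s
For a point mass: I = m*r^2
I = 8*7^2 = 8*49 = 392
L = I*omega = 392*14
L = 5488 kg*m^2/s

5488 kg*m^2/s


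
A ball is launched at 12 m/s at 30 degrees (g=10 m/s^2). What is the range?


Given: v0 = 12 m/s, theta = 30 deg, g = 10 m/s^2
sin(2*30) = sin(60) = sqrt(3)/2
Using R = v0^2 * sin(2*theta) / g
R = 12^2 * (sqrt(3)/2) / 10
R = 144 * sqrt(3) / 20
R = 36/5*sqrt(3) m

36/5*sqrt(3) m


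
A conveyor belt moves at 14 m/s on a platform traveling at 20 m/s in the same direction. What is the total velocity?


Given: object velocity = 14 m/s, platform velocity = 20 m/s (same direction)
Using classical velocity addition: v_total = v_object + v_platform
v_total = 14 + 20
v_total = 34 m/s

34 m/s


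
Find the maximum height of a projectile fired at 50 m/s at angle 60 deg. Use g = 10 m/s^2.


Given: v0 = 50 m/s, theta = 60 deg, g = 10 m/s^2
sin^2(60) = 3/4
Using H = v0^2 * sin^2(theta) / (2*g)
H = 50^2 * 3/4 / (2*10)
H = 2500 * 3/4 / 20
H = 1875 / 20
H = 375/4 m

375/4 m


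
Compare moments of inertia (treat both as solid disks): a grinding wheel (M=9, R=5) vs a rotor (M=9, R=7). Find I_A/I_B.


Given: M1=9 kg, R1=5 m, M2=9 kg, R2=7 m
For a disk: I = (1/2)*M*R^2, so I_A/I_B = (M1*R1^2)/(M2*R2^2)
M1*R1^2 = 9*25 = 225
M2*R2^2 = 9*49 = 441
I_A/I_B = 225/441 = 25/49

25/49


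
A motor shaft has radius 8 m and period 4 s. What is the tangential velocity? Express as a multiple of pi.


Given: radius r = 8 m, period T = 4 s
Using v = 2*pi*r / T
v = 2*pi*8 / 4
v = 16*pi / 4
v = 4*pi m/s

4*pi m/s


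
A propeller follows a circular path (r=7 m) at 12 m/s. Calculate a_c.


Given: v = 12 m/s, r = 7 m
Using a_c = v^2 / r
a_c = 12^2 / 7
a_c = 144 / 7
a_c = 144/7 m/s^2

144/7 m/s^2


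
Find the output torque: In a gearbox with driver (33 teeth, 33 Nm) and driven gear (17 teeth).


Given: N1 = 33, N2 = 17, T1 = 33 Nm
Using T2/T1 = N2/N1
T2 = T1 * N2 / N1
T2 = 33 * 17 / 33
T2 = 561 / 33
T2 = 17 Nm

17 Nm


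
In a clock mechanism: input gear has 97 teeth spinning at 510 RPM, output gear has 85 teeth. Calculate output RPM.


Given: N1 = 97 teeth, w1 = 510 RPM, N2 = 85 teeth
Using N1*w1 = N2*w2
w2 = N1*w1 / N2
w2 = 97*510 / 85
w2 = 49470 / 85
w2 = 582 RPM

582 RPM


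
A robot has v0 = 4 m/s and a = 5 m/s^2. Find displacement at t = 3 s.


Given: v0 = 4 m/s, a = 5 m/s^2, t = 3 s
Using s = v0*t + (1/2)*a*t^2
s = 4*3 + (1/2)*5*3^2
s = 12 + (1/2)*45
s = 12 + 45/2
s = 69/2

69/2 m


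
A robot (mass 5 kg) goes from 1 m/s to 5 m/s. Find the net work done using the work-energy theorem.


Given: m = 5 kg, v0 = 1 m/s, v = 5 m/s
Using W = (1/2)*m*(v^2 - v0^2)
v^2 = 5^2 = 25
v0^2 = 1^2 = 1
v^2 - v0^2 = 25 - 1 = 24
W = (1/2)*5*24 = 60 J

60 J


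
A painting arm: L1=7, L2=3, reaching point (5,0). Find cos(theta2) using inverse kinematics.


Given: L1 = 7, L2 = 3, target (x, y) = (5, 0)
Using cos(theta2) = (x^2 + y^2 - L1^2 - L2^2) / (2*L1*L2)
x^2 + y^2 = 5^2 + 0 = 25
L1^2 + L2^2 = 49 + 9 = 58
Numerator = 25 - 58 = -33
Denominator = 2*7*3 = 42
cos(theta2) = -33/42 = -11/14

-11/14


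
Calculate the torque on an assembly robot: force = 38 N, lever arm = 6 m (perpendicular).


Given: F = 38 N, r = 6 m, angle = 90 deg (perpendicular)
Using tau = F * r * sin(90)
sin(90) = 1
tau = 38 * 6 * 1
tau = 228 Nm

228 Nm


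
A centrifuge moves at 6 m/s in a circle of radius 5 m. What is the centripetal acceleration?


Given: v = 6 m/s, r = 5 m
Using a_c = v^2 / r
a_c = 6^2 / 5
a_c = 36 / 5
a_c = 36/5 m/s^2

36/5 m/s^2


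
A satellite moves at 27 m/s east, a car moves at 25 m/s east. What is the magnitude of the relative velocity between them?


Given: v_A = 27 m/s east, v_B = 25 m/s east
Both move in the same direction; relative speed = |v_A - v_B|
|27 - 25| = |2|
= 2 m/s

2 m/s


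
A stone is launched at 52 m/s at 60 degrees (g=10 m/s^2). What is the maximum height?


Given: v0 = 52 m/s, theta = 60 deg, g = 10 m/s^2
sin^2(60) = 3/4
Using H = v0^2 * sin^2(theta) / (2*g)
H = 52^2 * 3/4 / (2*10)
H = 2704 * 3/4 / 20
H = 2028 / 20
H = 507/5 m

507/5 m


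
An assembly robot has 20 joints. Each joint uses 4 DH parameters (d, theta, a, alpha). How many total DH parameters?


Given: 20 joints, 4 DH parameters per joint (d, theta, a, alpha)
Total DH parameters = number_of_joints * 4
Total = 20 * 4
Total = 80

80


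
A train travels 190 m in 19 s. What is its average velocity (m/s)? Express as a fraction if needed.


Given: distance d = 190 m, time t = 19 s
Using v = d / t
v = 190 / 19
v = 10 m/s

10 m/s


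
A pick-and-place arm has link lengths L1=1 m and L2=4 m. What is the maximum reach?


Given: L1 = 1 m, L2 = 4 m
For a 2-link planar arm, max reach = L1 + L2 (fully extended)
Max reach = 1 + 4
Max reach = 5 m

5 m


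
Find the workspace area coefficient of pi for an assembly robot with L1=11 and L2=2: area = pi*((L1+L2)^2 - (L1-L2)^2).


Given: L1 = 11, L2 = 2
(L1+L2)^2 = (13)^2 = 169
(L1-L2)^2 = (9)^2 = 81
Difference = 169 - 81 = 88
This equals 4*L1*L2 = 4*11*2 = 88
Workspace area = 88*pi

88


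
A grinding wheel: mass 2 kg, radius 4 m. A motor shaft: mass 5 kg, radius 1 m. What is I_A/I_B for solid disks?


Given: M1=2 kg, R1=4 m, M2=5 kg, R2=1 m
For a disk: I = (1/2)*M*R^2, so I_A/I_B = (M1*R1^2)/(M2*R2^2)
M1*R1^2 = 2*16 = 32
M2*R2^2 = 5*1 = 5
I_A/I_B = 32/5 = 32/5

32/5


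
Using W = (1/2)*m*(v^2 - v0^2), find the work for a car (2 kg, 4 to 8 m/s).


Given: m = 2 kg, v0 = 4 m/s, v = 8 m/s
Using W = (1/2)*m*(v^2 - v0^2)
v^2 = 8^2 = 64
v0^2 = 4^2 = 16
v^2 - v0^2 = 64 - 16 = 48
W = (1/2)*2*48 = 48 J

48 J


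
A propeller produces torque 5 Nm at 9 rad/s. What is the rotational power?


Given: tau = 5 Nm, omega = 9 rad/s
Using P = tau * omega
P = 5 * 9
P = 45 W

45 W


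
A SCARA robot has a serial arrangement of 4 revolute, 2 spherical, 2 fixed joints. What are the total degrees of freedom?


Given: serial robot with 4 revolute, 2 spherical, 2 fixed joints
DOF contribution per joint type: revolute=1, prismatic=1, spherical=3, fixed=0
DOF = 4*1 + 2*3 + 2*0
DOF = 10

10


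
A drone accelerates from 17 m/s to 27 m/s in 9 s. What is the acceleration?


Given: initial velocity v0 = 17 m/s, final velocity v = 27 m/s, time t = 9 s
Using a = (v - v0) / t
a = (27 - 17) / 9
a = 10 / 9
a = 10/9 m/s^2

10/9 m/s^2


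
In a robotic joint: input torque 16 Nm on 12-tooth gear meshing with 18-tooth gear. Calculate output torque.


Given: N1 = 12, N2 = 18, T1 = 16 Nm
Using T2/T1 = N2/N1
T2 = T1 * N2 / N1
T2 = 16 * 18 / 12
T2 = 288 / 12
T2 = 24 Nm

24 Nm


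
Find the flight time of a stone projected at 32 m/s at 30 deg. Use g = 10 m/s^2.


Given: v0 = 32 m/s, theta = 30 deg, g = 10 m/s^2
sin(30) = 1/2
Using T = 2*v0*sin(theta) / g
T = 2*32*1/2 / 10
T = 32 / 10
T = 16/5 s

16/5 s


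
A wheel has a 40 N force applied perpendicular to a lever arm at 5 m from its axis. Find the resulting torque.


Given: F = 40 N, r = 5 m, angle = 90 deg (perpendicular)
Using tau = F * r * sin(90)
sin(90) = 1
tau = 40 * 5 * 1
tau = 200 Nm

200 Nm


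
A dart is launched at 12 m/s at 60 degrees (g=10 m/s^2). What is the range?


Given: v0 = 12 m/s, theta = 60 deg, g = 10 m/s^2
sin(2*60) = sin(120) = sqrt(3)/2
Using R = v0^2 * sin(2*theta) / g
R = 12^2 * (sqrt(3)/2) / 10
R = 144 * sqrt(3) / 20
R = 36/5*sqrt(3) m

36/5*sqrt(3) m


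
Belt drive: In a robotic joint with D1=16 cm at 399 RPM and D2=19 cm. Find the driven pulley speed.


Given: D1 = 16 cm, w1 = 399 RPM, D2 = 19 cm
Using D1*w1 = D2*w2
w2 = D1*w1 / D2
w2 = 16*399 / 19
w2 = 6384 / 19
w2 = 336 RPM

336 RPM


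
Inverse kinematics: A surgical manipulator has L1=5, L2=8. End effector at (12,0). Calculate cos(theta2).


Given: L1 = 5, L2 = 8, target (x, y) = (12, 0)
Using cos(theta2) = (x^2 + y^2 - L1^2 - L2^2) / (2*L1*L2)
x^2 + y^2 = 12^2 + 0 = 144
L1^2 + L2^2 = 25 + 64 = 89
Numerator = 144 - 89 = 55
Denominator = 2*5*8 = 80
cos(theta2) = 55/80 = 11/16

11/16


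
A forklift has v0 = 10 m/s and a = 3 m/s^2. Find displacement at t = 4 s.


Given: v0 = 10 m/s, a = 3 m/s^2, t = 4 s
Using s = v0*t + (1/2)*a*t^2
s = 10*4 + (1/2)*3*4^2
s = 40 + (1/2)*48
s = 40 + 24
s = 64

64 m


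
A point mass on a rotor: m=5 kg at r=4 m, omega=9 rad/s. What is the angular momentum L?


Given: m = 5 kg, r = 4 m, omega = 9 rad/s
For a point mass: I = m*r^2
I = 5*4^2 = 5*16 = 80
L = I*omega = 80*9
L = 720 kg*m^2/s

720 kg*m^2/s


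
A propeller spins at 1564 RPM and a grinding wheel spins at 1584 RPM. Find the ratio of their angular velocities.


Given: RPM_A = 1564, RPM_B = 1584
omega = 2*pi*RPM/60, so omega_A/omega_B = RPM_A / RPM_B
omega_A/omega_B = 1564 / 1584
omega_A/omega_B = 391/396

391/396


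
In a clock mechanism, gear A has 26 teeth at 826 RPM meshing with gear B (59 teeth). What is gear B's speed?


Given: N1 = 26 teeth, w1 = 826 RPM, N2 = 59 teeth
Using N1*w1 = N2*w2
w2 = N1*w1 / N2
w2 = 26*826 / 59
w2 = 21476 / 59
w2 = 364 RPM

364 RPM


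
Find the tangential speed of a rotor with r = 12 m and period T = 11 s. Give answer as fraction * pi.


Given: radius r = 12 m, period T = 11 s
Using v = 2*pi*r / T
v = 2*pi*12 / 11
v = 24*pi / 11
v = 24/11*pi m/s

24/11*pi m/s


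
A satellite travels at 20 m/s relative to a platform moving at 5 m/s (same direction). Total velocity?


Given: object velocity = 20 m/s, platform velocity = 5 m/s (same direction)
Using classical velocity addition: v_total = v_object + v_platform
v_total = 20 + 5
v_total = 25 m/s

25 m/s


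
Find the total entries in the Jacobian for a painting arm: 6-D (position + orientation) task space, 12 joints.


Given: task space dimension = 6, joints = 12
Jacobian is a 6 x 12 matrix
Total entries = rows * columns
Total = 6 * 12
Total = 72

72


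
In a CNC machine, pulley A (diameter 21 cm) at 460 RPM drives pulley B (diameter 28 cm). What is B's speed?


Given: D1 = 21 cm, w1 = 460 RPM, D2 = 28 cm
Using D1*w1 = D2*w2
w2 = D1*w1 / D2
w2 = 21*460 / 28
w2 = 9660 / 28
w2 = 345 RPM

345 RPM


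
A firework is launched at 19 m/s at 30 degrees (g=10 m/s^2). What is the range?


Given: v0 = 19 m/s, theta = 30 deg, g = 10 m/s^2
sin(2*30) = sin(60) = sqrt(3)/2
Using R = v0^2 * sin(2*theta) / g
R = 19^2 * (sqrt(3)/2) / 10
R = 361 * sqrt(3) / 20
R = 361/20*sqrt(3) m

361/20*sqrt(3) m


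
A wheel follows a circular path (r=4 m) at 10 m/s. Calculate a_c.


Given: v = 10 m/s, r = 4 m
Using a_c = v^2 / r
a_c = 10^2 / 4
a_c = 100 / 4
a_c = 25 m/s^2

25 m/s^2


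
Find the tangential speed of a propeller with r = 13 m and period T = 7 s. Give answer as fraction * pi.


Given: radius r = 13 m, period T = 7 s
Using v = 2*pi*r / T
v = 2*pi*13 / 7
v = 26*pi / 7
v = 26/7*pi m/s

26/7*pi m/s


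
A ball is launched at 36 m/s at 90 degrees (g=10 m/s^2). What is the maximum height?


Given: v0 = 36 m/s, theta = 90 deg, g = 10 m/s^2
sin^2(90) = 1
Using H = v0^2 * sin^2(theta) / (2*g)
H = 36^2 * 1 / (2*10)
H = 1296 * 1 / 20
H = 1296 / 20
H = 324/5 m

324/5 m


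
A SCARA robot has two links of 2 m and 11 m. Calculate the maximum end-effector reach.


Given: L1 = 2 m, L2 = 11 m
For a 2-link planar arm, max reach = L1 + L2 (fully extended)
Max reach = 2 + 11
Max reach = 13 m

13 m


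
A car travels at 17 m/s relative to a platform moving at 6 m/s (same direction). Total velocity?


Given: object velocity = 17 m/s, platform velocity = 6 m/s (same direction)
Using classical velocity addition: v_total = v_object + v_platform
v_total = 17 + 6
v_total = 23 m/s

23 m/s


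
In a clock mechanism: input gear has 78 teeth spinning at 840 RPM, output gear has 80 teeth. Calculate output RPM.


Given: N1 = 78 teeth, w1 = 840 RPM, N2 = 80 teeth
Using N1*w1 = N2*w2
w2 = N1*w1 / N2
w2 = 78*840 / 80
w2 = 65520 / 80
w2 = 819 RPM

819 RPM


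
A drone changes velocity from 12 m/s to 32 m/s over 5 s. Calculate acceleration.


Given: initial velocity v0 = 12 m/s, final velocity v = 32 m/s, time t = 5 s
Using a = (v - v0) / t
a = (32 - 12) / 5
a = 20 / 5
a = 4 m/s^2

4 m/s^2


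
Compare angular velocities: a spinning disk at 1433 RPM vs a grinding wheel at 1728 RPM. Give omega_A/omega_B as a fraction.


Given: RPM_A = 1433, RPM_B = 1728
omega = 2*pi*RPM/60, so omega_A/omega_B = RPM_A / RPM_B
omega_A/omega_B = 1433 / 1728
omega_A/omega_B = 1433/1728

1433/1728


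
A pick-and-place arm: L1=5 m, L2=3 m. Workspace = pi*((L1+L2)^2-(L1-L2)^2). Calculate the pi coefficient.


Given: L1 = 5, L2 = 3
(L1+L2)^2 = (8)^2 = 64
(L1-L2)^2 = (2)^2 = 4
Difference = 64 - 4 = 60
This equals 4*L1*L2 = 4*5*3 = 60
Workspace area = 60*pi

60


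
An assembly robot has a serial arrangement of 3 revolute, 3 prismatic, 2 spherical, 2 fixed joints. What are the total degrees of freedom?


Given: serial robot with 3 revolute, 3 prismatic, 2 spherical, 2 fixed joints
DOF contribution per joint type: revolute=1, prismatic=1, spherical=3, fixed=0
DOF = 3*1 + 3*1 + 2*3 + 2*0
DOF = 12

12


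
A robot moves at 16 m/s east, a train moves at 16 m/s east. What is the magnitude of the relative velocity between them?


Given: v_A = 16 m/s east, v_B = 16 m/s east
Both move in the same direction; relative speed = |v_A - v_B|
|16 - 16| = |0|
= 0 m/s

0 m/s


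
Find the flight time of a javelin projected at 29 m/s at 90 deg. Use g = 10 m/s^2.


Given: v0 = 29 m/s, theta = 90 deg, g = 10 m/s^2
sin(90) = 1
Using T = 2*v0*sin(theta) / g
T = 2*29*1 / 10
T = 58 / 10
T = 29/5 s

29/5 s


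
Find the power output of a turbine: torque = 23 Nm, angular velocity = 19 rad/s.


Given: tau = 23 Nm, omega = 19 rad/s
Using P = tau * omega
P = 23 * 19
P = 437 W

437 W


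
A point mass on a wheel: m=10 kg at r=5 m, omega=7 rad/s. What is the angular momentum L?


Given: m = 10 kg, r = 5 m, omega = 7 rad/s
For a point mass: I = m*r^2
I = 10*5^2 = 10*25 = 250
L = I*omega = 250*7
L = 1750 kg*m^2/s

1750 kg*m^2/s


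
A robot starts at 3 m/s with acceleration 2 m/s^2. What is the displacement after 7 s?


Given: v0 = 3 m/s, a = 2 m/s^2, t = 7 s
Using s = v0*t + (1/2)*a*t^2
s = 3*7 + (1/2)*2*7^2
s = 21 + (1/2)*98
s = 21 + 49
s = 70

70 m


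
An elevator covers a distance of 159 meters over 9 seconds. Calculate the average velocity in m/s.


Given: distance d = 159 m, time t = 9 s
Using v = d / t
v = 159 / 9
v = 53/3 m/s

53/3 m/s


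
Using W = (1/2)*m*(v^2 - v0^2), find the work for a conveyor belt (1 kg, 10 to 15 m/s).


Given: m = 1 kg, v0 = 10 m/s, v = 15 m/s
Using W = (1/2)*m*(v^2 - v0^2)
v^2 = 15^2 = 225
v0^2 = 10^2 = 100
v^2 - v0^2 = 225 - 100 = 125
W = (1/2)*1*125 = 125/2 J

125/2 J


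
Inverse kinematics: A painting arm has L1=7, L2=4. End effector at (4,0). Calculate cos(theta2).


Given: L1 = 7, L2 = 4, target (x, y) = (4, 0)
Using cos(theta2) = (x^2 + y^2 - L1^2 - L2^2) / (2*L1*L2)
x^2 + y^2 = 4^2 + 0 = 16
L1^2 + L2^2 = 49 + 16 = 65
Numerator = 16 - 65 = -49
Denominator = 2*7*4 = 56
cos(theta2) = -49/56 = -7/8

-7/8


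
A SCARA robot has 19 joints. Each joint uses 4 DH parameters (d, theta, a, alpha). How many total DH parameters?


Given: 19 joints, 4 DH parameters per joint (d, theta, a, alpha)
Total DH parameters = number_of_joints * 4
Total = 19 * 4
Total = 76

76


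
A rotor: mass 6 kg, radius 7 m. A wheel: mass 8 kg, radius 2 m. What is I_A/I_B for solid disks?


Given: M1=6 kg, R1=7 m, M2=8 kg, R2=2 m
For a disk: I = (1/2)*M*R^2, so I_A/I_B = (M1*R1^2)/(M2*R2^2)
M1*R1^2 = 6*49 = 294
M2*R2^2 = 8*4 = 32
I_A/I_B = 294/32 = 147/16

147/16


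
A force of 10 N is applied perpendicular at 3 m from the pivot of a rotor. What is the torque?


Given: F = 10 N, r = 3 m, angle = 90 deg (perpendicular)
Using tau = F * r * sin(90)
sin(90) = 1
tau = 10 * 3 * 1
tau = 30 Nm

30 Nm


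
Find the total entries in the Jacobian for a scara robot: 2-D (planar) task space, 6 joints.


Given: task space dimension = 2, joints = 6
Jacobian is a 2 x 6 matrix
Total entries = rows * columns
Total = 2 * 6
Total = 12

12


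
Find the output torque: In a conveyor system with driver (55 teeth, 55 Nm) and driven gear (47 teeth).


Given: N1 = 55, N2 = 47, T1 = 55 Nm
Using T2/T1 = N2/N1
T2 = T1 * N2 / N1
T2 = 55 * 47 / 55
T2 = 2585 / 55
T2 = 47 Nm

47 Nm


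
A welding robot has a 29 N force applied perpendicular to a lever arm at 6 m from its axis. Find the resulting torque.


Given: F = 29 N, r = 6 m, angle = 90 deg (perpendicular)
Using tau = F * r * sin(90)
sin(90) = 1
tau = 29 * 6 * 1
tau = 174 Nm

174 Nm


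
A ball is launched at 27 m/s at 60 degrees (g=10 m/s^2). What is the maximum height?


Given: v0 = 27 m/s, theta = 60 deg, g = 10 m/s^2
sin^2(60) = 3/4
Using H = v0^2 * sin^2(theta) / (2*g)
H = 27^2 * 3/4 / (2*10)
H = 729 * 3/4 / 20
H = 2187/4 / 20
H = 2187/80 m

2187/80 m


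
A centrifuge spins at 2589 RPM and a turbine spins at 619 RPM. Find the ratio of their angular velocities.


Given: RPM_A = 2589, RPM_B = 619
omega = 2*pi*RPM/60, so omega_A/omega_B = RPM_A / RPM_B
omega_A/omega_B = 2589 / 619
omega_A/omega_B = 2589/619

2589/619


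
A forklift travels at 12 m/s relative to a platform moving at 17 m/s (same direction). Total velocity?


Given: object velocity = 12 m/s, platform velocity = 17 m/s (same direction)
Using classical velocity addition: v_total = v_object + v_platform
v_total = 12 + 17
v_total = 29 m/s

29 m/s


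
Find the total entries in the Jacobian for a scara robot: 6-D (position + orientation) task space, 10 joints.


Given: task space dimension = 6, joints = 10
Jacobian is a 6 x 10 matrix
Total entries = rows * columns
Total = 6 * 10
Total = 60

60


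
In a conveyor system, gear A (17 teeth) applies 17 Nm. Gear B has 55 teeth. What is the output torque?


Given: N1 = 17, N2 = 55, T1 = 17 Nm
Using T2/T1 = N2/N1
T2 = T1 * N2 / N1
T2 = 17 * 55 / 17
T2 = 935 / 17
T2 = 55 Nm

55 Nm


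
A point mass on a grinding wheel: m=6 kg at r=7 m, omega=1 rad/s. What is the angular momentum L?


Given: m = 6 kg, r = 7 m, omega = 1 rad/s
For a point mass: I = m*r^2
I = 6*7^2 = 6*49 = 294
L = I*omega = 294*1
L = 294 kg*m^2/s

294 kg*m^2/s


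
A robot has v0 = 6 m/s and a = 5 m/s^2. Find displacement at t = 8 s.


Given: v0 = 6 m/s, a = 5 m/s^2, t = 8 s
Using s = v0*t + (1/2)*a*t^2
s = 6*8 + (1/2)*5*8^2
s = 48 + (1/2)*320
s = 48 + 160
s = 208

208 m


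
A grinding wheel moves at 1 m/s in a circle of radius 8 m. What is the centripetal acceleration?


Given: v = 1 m/s, r = 8 m
Using a_c = v^2 / r
a_c = 1^2 / 8
a_c = 1 / 8
a_c = 1/8 m/s^2

1/8 m/s^2


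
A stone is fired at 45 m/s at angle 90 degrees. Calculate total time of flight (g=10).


Given: v0 = 45 m/s, theta = 90 deg, g = 10 m/s^2
sin(90) = 1
Using T = 2*v0*sin(theta) / g
T = 2*45*1 / 10
T = 90 / 10
T = 9 s

9 s


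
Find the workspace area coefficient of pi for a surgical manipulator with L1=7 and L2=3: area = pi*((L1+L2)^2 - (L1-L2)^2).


Given: L1 = 7, L2 = 3
(L1+L2)^2 = (10)^2 = 100
(L1-L2)^2 = (4)^2 = 16
Difference = 100 - 16 = 84
This equals 4*L1*L2 = 4*7*3 = 84
Workspace area = 84*pi

84


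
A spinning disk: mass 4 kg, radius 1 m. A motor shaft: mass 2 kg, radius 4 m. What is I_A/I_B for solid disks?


Given: M1=4 kg, R1=1 m, M2=2 kg, R2=4 m
For a disk: I = (1/2)*M*R^2, so I_A/I_B = (M1*R1^2)/(M2*R2^2)
M1*R1^2 = 4*1 = 4
M2*R2^2 = 2*16 = 32
I_A/I_B = 4/32 = 1/8

1/8


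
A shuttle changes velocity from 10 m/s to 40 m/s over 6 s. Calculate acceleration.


Given: initial velocity v0 = 10 m/s, final velocity v = 40 m/s, time t = 6 s
Using a = (v - v0) / t
a = (40 - 10) / 6
a = 30 / 6
a = 5 m/s^2

5 m/s^2


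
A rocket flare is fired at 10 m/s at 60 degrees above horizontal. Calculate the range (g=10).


Given: v0 = 10 m/s, theta = 60 deg, g = 10 m/s^2
sin(2*60) = sin(120) = sqrt(3)/2
Using R = v0^2 * sin(2*theta) / g
R = 10^2 * (sqrt(3)/2) / 10
R = 100 * sqrt(3) / 20
R = 5*sqrt(3) m

5*sqrt(3) m


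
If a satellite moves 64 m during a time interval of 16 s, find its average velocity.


Given: distance d = 64 m, time t = 16 s
Using v = d / t
v = 64 / 16
v = 4 m/s

4 m/s


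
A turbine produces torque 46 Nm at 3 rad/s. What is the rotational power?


Given: tau = 46 Nm, omega = 3 rad/s
Using P = tau * omega
P = 46 * 3
P = 138 W

138 W


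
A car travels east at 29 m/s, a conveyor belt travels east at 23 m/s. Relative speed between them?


Given: v_A = 29 m/s east, v_B = 23 m/s east
Both move in the same direction; relative speed = |v_A - v_B|
|29 - 23| = |6|
= 6 m/s

6 m/s


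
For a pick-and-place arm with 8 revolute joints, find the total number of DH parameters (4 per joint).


Given: 8 joints, 4 DH parameters per joint (d, theta, a, alpha)
Total DH parameters = number_of_joints * 4
Total = 8 * 4
Total = 32

32


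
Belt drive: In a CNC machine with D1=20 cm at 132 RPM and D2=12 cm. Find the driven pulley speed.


Given: D1 = 20 cm, w1 = 132 RPM, D2 = 12 cm
Using D1*w1 = D2*w2
w2 = D1*w1 / D2
w2 = 20*132 / 12
w2 = 2640 / 12
w2 = 220 RPM

220 RPM


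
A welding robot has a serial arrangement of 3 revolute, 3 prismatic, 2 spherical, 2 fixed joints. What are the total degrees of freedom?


Given: serial robot with 3 revolute, 3 prismatic, 2 spherical, 2 fixed joints
DOF contribution per joint type: revolute=1, prismatic=1, spherical=3, fixed=0
DOF = 3*1 + 3*1 + 2*3 + 2*0
DOF = 12

12
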